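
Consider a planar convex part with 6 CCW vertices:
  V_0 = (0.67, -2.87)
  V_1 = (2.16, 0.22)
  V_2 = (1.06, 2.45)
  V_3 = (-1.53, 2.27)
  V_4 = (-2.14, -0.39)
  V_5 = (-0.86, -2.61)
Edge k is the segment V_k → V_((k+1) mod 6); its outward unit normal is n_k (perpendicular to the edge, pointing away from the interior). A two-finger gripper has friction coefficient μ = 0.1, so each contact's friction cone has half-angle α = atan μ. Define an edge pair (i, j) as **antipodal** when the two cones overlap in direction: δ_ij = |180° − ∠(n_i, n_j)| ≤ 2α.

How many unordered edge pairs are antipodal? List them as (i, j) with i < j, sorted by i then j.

count = 1; pairs: (1,4)

α = atan 0.1 = 5.71°;  2α = 11.42°
n_0 = (+0.9007, -0.4343)
n_1 = (+0.8968, +0.4424)
n_2 = (-0.0693, +0.9976)
n_3 = (-0.9747, +0.2235)
n_4 = (-0.8663, -0.4995)
n_5 = (-0.1675, -0.9859)
  (0,1): δ = 128.00°  ·
  (0,2): δ = 60.28°  ·
  (0,3): δ = 12.83°  ·
  (0,4): δ = 55.71°  ·
  (0,5): δ = 106.10°  ·
  (1,2): δ = 112.28°  ·
  (1,3): δ = 39.17°  ·
  (1,4): δ = 3.71°  ✓
  (1,5): δ = 54.10°  ·
  (2,3): δ = 106.89°  ·
  (2,4): δ = 64.01°  ·
  (2,5): δ = 13.62°  ·
  (3,4): δ = 137.12°  ·
  (3,5): δ = 86.73°  ·
  (4,5): δ = 129.61°  ·
antipodal pairs: 1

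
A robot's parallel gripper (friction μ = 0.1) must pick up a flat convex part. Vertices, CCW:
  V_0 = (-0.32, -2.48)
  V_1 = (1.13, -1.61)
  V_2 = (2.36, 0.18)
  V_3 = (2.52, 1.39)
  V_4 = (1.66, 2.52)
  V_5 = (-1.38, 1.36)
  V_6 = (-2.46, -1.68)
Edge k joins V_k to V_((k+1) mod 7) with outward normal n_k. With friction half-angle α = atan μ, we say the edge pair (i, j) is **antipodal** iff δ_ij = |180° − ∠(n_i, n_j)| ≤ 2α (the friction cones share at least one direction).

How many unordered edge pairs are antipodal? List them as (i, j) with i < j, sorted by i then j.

count = 1; pairs: (0,4)

α = atan 0.1 = 5.71°;  2α = 11.42°
n_0 = (+0.5145, -0.8575)
n_1 = (+0.8242, -0.5663)
n_2 = (+0.9914, -0.1311)
n_3 = (+0.7958, +0.6056)
n_4 = (-0.3565, +0.9343)
n_5 = (-0.9423, +0.3348)
n_6 = (-0.3502, -0.9367)
  (0,1): δ = 155.46°  ·
  (0,2): δ = 128.50°  ·
  (0,3): δ = 83.69°  ·
  (0,4): δ = 10.08°  ✓
  (0,5): δ = 39.48°  ·
  (0,6): δ = 128.54°  ·
  (1,2): δ = 153.04°  ·
  (1,3): δ = 108.23°  ·
  (1,4): δ = 34.62°  ·
  (1,5): δ = 14.94°  ·
  (1,6): δ = 104.00°  ·
  (2,3): δ = 135.19°  ·
  (2,4): δ = 61.58°  ·
  (2,5): δ = 12.03°  ·
  (2,6): δ = 77.04°  ·
  (3,4): δ = 106.39°  ·
  (3,5): δ = 56.83°  ·
  (3,6): δ = 32.23°  ·
  (4,5): δ = 130.44°  ·
  (4,6): δ = 41.38°  ·
  (5,6): δ = 90.94°  ·
antipodal pairs: 1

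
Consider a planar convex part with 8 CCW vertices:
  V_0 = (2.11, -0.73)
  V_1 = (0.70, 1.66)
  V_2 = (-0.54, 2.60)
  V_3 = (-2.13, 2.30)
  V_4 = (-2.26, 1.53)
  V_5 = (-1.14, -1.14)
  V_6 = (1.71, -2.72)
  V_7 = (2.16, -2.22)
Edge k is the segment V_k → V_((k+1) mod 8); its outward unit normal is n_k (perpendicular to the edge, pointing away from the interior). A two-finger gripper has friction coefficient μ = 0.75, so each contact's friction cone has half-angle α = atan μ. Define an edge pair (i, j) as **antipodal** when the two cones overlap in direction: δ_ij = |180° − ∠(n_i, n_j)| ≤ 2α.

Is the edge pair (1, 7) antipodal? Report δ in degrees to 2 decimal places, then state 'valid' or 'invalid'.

α = atan 0.75 = 36.87°;  2α = 73.74°
edge 1: e_1 = (-1.24, +0.94);  n_1 = (+0.6041, +0.7969)
edge 7: e_7 = (-0.05, +1.49);  n_7 = (+0.9994, +0.0335)
∠(n_1, n_7) = 50.91°
δ = |180° − 50.91°| = 129.09°
129.09° > 2α = 73.74°  →  invalid

δ = 129.09°, invalid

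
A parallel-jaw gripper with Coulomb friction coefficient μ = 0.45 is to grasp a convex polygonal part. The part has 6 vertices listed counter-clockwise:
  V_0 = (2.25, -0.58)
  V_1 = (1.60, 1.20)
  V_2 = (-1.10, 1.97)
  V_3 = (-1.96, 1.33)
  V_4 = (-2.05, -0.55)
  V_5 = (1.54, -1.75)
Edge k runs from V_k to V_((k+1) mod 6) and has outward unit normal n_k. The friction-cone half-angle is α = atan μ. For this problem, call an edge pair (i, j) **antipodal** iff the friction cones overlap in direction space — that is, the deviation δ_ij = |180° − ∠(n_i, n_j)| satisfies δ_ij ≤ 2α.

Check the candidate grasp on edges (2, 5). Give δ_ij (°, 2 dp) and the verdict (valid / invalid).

α = atan 0.45 = 24.23°;  2α = 48.46°
edge 2: e_2 = (-0.86, -0.64);  n_2 = (-0.5970, +0.8022)
edge 5: e_5 = (+0.71, +1.17);  n_5 = (+0.8549, -0.5188)
∠(n_2, n_5) = 157.91°
δ = |180° − 157.91°| = 22.09°
22.09° ≤ 2α = 48.46°  →  valid

δ = 22.09°, valid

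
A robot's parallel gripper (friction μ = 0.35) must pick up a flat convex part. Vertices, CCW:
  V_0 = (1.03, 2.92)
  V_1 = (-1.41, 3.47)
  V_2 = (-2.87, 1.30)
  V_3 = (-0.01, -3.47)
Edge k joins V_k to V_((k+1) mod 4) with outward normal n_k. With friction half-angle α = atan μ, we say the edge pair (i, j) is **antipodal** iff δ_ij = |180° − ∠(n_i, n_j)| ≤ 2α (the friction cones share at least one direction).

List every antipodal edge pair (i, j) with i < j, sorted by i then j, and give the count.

count = 1; pairs: (1,3)

α = atan 0.35 = 19.29°;  2α = 38.58°
n_0 = (+0.2199, +0.9755)
n_1 = (-0.8297, +0.5582)
n_2 = (-0.8577, -0.5142)
n_3 = (+0.9870, -0.1606)
  (0,1): δ = 111.23°  ·
  (0,2): δ = 46.35°  ·
  (0,3): δ = 93.46°  ·
  (1,2): δ = 115.12°  ·
  (1,3): δ = 24.69°  ✓
  (2,3): δ = 40.19°  ·
antipodal pairs: 1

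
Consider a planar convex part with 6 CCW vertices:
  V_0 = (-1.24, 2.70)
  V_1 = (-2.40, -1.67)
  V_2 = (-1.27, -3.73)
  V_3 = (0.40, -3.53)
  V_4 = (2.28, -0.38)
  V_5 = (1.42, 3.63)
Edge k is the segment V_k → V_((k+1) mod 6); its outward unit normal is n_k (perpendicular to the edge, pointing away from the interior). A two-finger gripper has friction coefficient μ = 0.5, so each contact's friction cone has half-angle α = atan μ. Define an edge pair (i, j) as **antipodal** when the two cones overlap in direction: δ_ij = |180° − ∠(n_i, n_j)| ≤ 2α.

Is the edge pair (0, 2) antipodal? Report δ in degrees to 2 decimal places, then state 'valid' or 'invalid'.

α = atan 0.5 = 26.57°;  2α = 53.13°
edge 0: e_0 = (-1.16, -4.37);  n_0 = (-0.9665, +0.2566)
edge 2: e_2 = (+1.67, +0.20);  n_2 = (+0.1189, -0.9929)
∠(n_0, n_2) = 111.70°
δ = |180° − 111.70°| = 68.30°
68.30° > 2α = 53.13°  →  invalid

δ = 68.30°, invalid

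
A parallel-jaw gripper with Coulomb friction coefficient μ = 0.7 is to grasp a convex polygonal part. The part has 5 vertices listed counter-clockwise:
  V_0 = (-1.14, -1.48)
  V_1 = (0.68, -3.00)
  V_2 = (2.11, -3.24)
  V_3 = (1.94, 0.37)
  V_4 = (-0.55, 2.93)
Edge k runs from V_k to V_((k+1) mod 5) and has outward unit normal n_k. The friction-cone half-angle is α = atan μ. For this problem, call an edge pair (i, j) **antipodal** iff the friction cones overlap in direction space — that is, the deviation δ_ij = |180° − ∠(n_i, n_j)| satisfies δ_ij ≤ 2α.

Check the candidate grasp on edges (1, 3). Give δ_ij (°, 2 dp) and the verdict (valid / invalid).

δ = 36.27°, valid

α = atan 0.7 = 34.99°;  2α = 69.98°
edge 1: e_1 = (+1.43, -0.24);  n_1 = (-0.1655, -0.9862)
edge 3: e_3 = (-2.49, +2.56);  n_3 = (+0.7168, +0.6972)
∠(n_1, n_3) = 143.73°
δ = |180° − 143.73°| = 36.27°
36.27° ≤ 2α = 69.98°  →  valid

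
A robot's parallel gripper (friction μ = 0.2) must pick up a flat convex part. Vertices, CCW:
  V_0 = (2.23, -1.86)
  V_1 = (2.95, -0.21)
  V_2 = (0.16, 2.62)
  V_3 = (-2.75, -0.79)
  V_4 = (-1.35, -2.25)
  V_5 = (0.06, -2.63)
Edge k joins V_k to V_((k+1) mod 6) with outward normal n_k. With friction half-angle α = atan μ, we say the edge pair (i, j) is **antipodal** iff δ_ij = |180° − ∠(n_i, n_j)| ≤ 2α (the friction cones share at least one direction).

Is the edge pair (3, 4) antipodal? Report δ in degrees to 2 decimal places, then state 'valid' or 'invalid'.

δ = 148.88°, invalid

α = atan 0.2 = 11.31°;  2α = 22.62°
edge 3: e_3 = (+1.40, -1.46);  n_3 = (-0.7218, -0.6921)
edge 4: e_4 = (+1.41, -0.38);  n_4 = (-0.2602, -0.9655)
∠(n_3, n_4) = 31.12°
δ = |180° − 31.12°| = 148.88°
148.88° > 2α = 22.62°  →  invalid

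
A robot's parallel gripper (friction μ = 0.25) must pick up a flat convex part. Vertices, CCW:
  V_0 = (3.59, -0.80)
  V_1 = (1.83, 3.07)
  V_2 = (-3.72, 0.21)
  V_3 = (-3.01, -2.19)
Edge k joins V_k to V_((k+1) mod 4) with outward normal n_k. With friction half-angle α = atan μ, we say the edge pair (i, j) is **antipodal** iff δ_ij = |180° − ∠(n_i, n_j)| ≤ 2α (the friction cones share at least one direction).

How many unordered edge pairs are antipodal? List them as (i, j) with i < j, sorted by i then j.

α = atan 0.25 = 14.04°;  2α = 28.07°
n_0 = (+0.9103, +0.4140)
n_1 = (-0.4581, +0.8889)
n_2 = (-0.9589, -0.2837)
n_3 = (+0.2061, -0.9785)
  (0,1): δ = 87.19°  ·
  (0,2): δ = 7.98°  ✓
  (0,3): δ = 77.44°  ·
  (1,2): δ = 100.78°  ·
  (1,3): δ = 15.37°  ✓
  (2,3): δ = 94.59°  ·
antipodal pairs: 2

count = 2; pairs: (0,2), (1,3)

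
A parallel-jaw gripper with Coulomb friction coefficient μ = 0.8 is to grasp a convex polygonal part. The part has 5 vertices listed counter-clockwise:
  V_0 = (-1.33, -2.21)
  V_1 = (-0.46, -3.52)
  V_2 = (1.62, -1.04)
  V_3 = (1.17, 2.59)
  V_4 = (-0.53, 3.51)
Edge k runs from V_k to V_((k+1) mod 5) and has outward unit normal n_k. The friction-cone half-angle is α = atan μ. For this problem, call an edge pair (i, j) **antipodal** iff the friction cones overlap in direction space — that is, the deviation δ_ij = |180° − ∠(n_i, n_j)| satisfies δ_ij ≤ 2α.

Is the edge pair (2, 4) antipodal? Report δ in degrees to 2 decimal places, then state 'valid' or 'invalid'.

α = atan 0.8 = 38.66°;  2α = 77.32°
edge 2: e_2 = (-0.45, +3.63);  n_2 = (+0.9924, +0.1230)
edge 4: e_4 = (-0.80, -5.72);  n_4 = (-0.9904, +0.1385)
∠(n_2, n_4) = 164.97°
δ = |180° − 164.97°| = 15.03°
15.03° ≤ 2α = 77.32°  →  valid

δ = 15.03°, valid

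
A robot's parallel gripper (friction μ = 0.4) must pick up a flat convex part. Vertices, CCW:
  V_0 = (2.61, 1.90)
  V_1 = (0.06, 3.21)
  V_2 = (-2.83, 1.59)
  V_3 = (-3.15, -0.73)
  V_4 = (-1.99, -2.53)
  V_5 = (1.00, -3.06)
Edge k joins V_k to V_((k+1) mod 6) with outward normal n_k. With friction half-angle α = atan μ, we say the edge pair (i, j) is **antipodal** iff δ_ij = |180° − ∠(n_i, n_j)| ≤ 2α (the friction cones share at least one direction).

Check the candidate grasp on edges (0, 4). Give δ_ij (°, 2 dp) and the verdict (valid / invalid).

δ = 17.14°, valid

α = atan 0.4 = 21.80°;  2α = 43.60°
edge 0: e_0 = (-2.55, +1.31);  n_0 = (+0.4570, +0.8895)
edge 4: e_4 = (+2.99, -0.53);  n_4 = (-0.1745, -0.9847)
∠(n_0, n_4) = 162.86°
δ = |180° − 162.86°| = 17.14°
17.14° ≤ 2α = 43.60°  →  valid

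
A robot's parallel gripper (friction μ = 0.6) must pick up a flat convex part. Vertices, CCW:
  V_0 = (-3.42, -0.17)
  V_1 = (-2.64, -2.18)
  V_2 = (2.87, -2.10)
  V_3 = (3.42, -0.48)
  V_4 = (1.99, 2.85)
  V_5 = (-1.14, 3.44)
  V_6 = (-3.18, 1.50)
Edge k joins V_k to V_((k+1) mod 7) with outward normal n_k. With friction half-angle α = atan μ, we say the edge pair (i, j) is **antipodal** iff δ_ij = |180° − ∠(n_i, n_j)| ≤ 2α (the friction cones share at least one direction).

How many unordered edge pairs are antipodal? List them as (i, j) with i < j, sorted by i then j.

α = atan 0.6 = 30.96°;  2α = 61.93°
n_0 = (-0.9323, -0.3618)
n_1 = (+0.0145, -0.9999)
n_2 = (+0.9469, -0.3215)
n_3 = (+0.9189, +0.3946)
n_4 = (+0.1852, +0.9827)
n_5 = (-0.6891, +0.7246)
n_6 = (-0.9898, +0.1423)
  (0,1): δ = 110.38°  ·
  (0,2): δ = 39.96°  ✓
  (0,3): δ = 2.03°  ✓
  (0,4): δ = 58.12°  ✓
  (0,5): δ = 112.35°  ·
  (0,6): δ = 150.61°  ·
  (1,2): δ = 109.58°  ·
  (1,3): δ = 67.59°  ·
  (1,4): δ = 11.51°  ✓
  (1,5): δ = 42.73°  ✓
  (1,6): δ = 80.99°  ·
  (2,3): δ = 138.01°  ·
  (2,4): δ = 81.92°  ·
  (2,5): δ = 27.69°  ✓
  (2,6): δ = 10.57°  ✓
  (3,4): δ = 123.92°  ·
  (3,5): δ = 69.68°  ·
  (3,6): δ = 31.42°  ✓
  (4,5): δ = 125.76°  ·
  (4,6): δ = 87.50°  ·
  (5,6): δ = 141.74°  ·
antipodal pairs: 8

count = 8; pairs: (0,2), (0,3), (0,4), (1,4), (1,5), (2,5), (2,6), (3,6)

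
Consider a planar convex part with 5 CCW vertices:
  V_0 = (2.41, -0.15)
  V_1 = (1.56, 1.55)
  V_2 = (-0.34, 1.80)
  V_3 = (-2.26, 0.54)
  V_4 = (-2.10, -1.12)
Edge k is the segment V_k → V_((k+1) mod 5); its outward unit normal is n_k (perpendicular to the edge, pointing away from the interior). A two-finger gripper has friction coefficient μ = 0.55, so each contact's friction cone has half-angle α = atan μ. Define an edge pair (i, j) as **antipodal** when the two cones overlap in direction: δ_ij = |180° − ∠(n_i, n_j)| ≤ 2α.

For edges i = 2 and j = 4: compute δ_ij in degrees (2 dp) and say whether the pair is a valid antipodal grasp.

α = atan 0.55 = 28.81°;  2α = 57.62°
edge 2: e_2 = (-1.92, -1.26);  n_2 = (-0.5487, +0.8360)
edge 4: e_4 = (+4.51, +0.97);  n_4 = (+0.2103, -0.9776)
∠(n_2, n_4) = 158.86°
δ = |180° − 158.86°| = 21.14°
21.14° ≤ 2α = 57.62°  →  valid

δ = 21.14°, valid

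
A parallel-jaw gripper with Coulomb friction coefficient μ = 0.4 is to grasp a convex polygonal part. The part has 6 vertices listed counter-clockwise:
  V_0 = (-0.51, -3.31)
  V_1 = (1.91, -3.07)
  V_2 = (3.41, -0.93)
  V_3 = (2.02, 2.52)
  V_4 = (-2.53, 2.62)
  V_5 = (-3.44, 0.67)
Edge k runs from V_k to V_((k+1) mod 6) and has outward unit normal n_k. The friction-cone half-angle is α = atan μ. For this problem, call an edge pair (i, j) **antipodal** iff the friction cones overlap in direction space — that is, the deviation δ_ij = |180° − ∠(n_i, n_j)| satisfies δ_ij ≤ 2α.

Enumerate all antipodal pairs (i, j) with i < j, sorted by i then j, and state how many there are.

count = 3; pairs: (0,3), (1,4), (2,5)

α = atan 0.4 = 21.80°;  2α = 43.60°
n_0 = (+0.0987, -0.9951)
n_1 = (+0.8189, -0.5740)
n_2 = (+0.9275, +0.3737)
n_3 = (+0.0220, +0.9998)
n_4 = (-0.9062, +0.4229)
n_5 = (-0.8053, -0.5929)
  (0,1): δ = 130.69°  ·
  (0,2): δ = 73.72°  ·
  (0,3): δ = 6.92°  ✓
  (0,4): δ = 59.32°  ·
  (0,5): δ = 120.70°  ·
  (1,2): δ = 123.03°  ·
  (1,3): δ = 56.23°  ·
  (1,4): δ = 10.01°  ✓
  (1,5): δ = 71.39°  ·
  (2,3): δ = 113.20°  ·
  (2,4): δ = 46.96°  ·
  (2,5): δ = 14.42°  ✓
  (3,4): δ = 113.76°  ·
  (3,5): δ = 52.38°  ·
  (4,5): δ = 118.62°  ·
antipodal pairs: 3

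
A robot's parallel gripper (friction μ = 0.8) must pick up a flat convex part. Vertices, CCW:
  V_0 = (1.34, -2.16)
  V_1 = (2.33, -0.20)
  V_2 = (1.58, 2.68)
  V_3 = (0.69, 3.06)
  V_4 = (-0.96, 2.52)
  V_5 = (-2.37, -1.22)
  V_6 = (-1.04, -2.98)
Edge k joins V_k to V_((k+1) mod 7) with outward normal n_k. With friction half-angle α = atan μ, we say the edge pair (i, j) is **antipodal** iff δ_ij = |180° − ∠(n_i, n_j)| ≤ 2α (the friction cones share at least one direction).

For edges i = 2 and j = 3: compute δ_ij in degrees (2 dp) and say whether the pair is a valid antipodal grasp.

α = atan 0.8 = 38.66°;  2α = 77.32°
edge 2: e_2 = (-0.89, +0.38);  n_2 = (+0.3927, +0.9197)
edge 3: e_3 = (-1.65, -0.54);  n_3 = (-0.3110, +0.9504)
∠(n_2, n_3) = 41.24°
δ = |180° − 41.24°| = 138.76°
138.76° > 2α = 77.32°  →  invalid

δ = 138.76°, invalid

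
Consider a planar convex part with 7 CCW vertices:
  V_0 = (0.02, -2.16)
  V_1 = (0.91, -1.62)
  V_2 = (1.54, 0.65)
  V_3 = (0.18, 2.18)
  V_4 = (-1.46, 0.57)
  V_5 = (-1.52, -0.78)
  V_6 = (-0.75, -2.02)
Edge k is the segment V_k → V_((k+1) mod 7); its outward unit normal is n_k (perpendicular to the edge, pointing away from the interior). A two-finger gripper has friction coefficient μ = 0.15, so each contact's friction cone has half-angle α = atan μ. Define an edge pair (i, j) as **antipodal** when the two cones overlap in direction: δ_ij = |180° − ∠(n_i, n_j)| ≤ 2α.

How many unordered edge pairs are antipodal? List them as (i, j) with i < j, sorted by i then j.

α = atan 0.15 = 8.53°;  2α = 17.06°
n_0 = (+0.5187, -0.8549)
n_1 = (+0.9636, -0.2674)
n_2 = (+0.7474, +0.6644)
n_3 = (-0.7005, +0.7136)
n_4 = (-0.9990, +0.0444)
n_5 = (-0.8495, -0.5275)
n_6 = (-0.1789, -0.9839)
  (0,1): δ = 136.76°  ·
  (0,2): δ = 79.61°  ·
  (0,3): δ = 13.22°  ✓
  (0,4): δ = 56.21°  ·
  (0,5): δ = 90.59°  ·
  (0,6): δ = 138.45°  ·
  (1,2): δ = 122.86°  ·
  (1,3): δ = 30.02°  ·
  (1,4): δ = 12.97°  ✓
  (1,5): δ = 47.35°  ·
  (1,6): δ = 95.21°  ·
  (2,3): δ = 87.16°  ·
  (2,4): δ = 44.18°  ·
  (2,5): δ = 9.79°  ✓
  (2,6): δ = 38.06°  ·
  (3,4): δ = 137.02°  ·
  (3,5): δ = 102.63°  ·
  (3,6): δ = 54.78°  ·
  (4,5): δ = 145.62°  ·
  (4,6): δ = 97.76°  ·
  (5,6): δ = 132.14°  ·
antipodal pairs: 3

count = 3; pairs: (0,3), (1,4), (2,5)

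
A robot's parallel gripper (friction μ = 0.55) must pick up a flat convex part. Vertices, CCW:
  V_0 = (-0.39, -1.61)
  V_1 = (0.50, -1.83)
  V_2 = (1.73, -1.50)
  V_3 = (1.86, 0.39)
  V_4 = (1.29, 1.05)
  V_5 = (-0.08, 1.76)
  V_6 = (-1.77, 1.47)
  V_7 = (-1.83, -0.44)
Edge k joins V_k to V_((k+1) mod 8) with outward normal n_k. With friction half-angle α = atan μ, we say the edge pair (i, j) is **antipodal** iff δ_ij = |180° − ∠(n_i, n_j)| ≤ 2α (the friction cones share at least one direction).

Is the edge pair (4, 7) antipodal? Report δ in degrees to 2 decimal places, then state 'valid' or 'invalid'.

α = atan 0.55 = 28.81°;  2α = 57.62°
edge 4: e_4 = (-1.37, +0.71);  n_4 = (+0.4601, +0.8879)
edge 7: e_7 = (+1.44, -1.17);  n_7 = (-0.6306, -0.7761)
∠(n_4, n_7) = 168.30°
δ = |180° − 168.30°| = 11.70°
11.70° ≤ 2α = 57.62°  →  valid

δ = 11.70°, valid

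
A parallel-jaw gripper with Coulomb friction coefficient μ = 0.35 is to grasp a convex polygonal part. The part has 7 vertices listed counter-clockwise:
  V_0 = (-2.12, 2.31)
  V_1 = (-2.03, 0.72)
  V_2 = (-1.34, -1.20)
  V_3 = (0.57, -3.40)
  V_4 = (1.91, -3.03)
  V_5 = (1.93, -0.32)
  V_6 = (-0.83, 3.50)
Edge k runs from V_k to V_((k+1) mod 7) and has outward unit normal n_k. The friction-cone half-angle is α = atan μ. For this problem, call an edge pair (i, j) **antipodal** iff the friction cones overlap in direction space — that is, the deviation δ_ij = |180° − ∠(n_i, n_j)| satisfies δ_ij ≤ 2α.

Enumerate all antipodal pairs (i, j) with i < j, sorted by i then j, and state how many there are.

count = 6; pairs: (0,4), (0,5), (1,4), (1,5), (2,5), (3,6)

α = atan 0.35 = 19.29°;  2α = 38.58°
n_0 = (-0.9984, -0.0565)
n_1 = (-0.9411, -0.3382)
n_2 = (-0.7551, -0.6556)
n_3 = (+0.2662, -0.9639)
n_4 = (+1.0000, -0.0074)
n_5 = (+0.8106, +0.5856)
n_6 = (-0.6780, +0.7350)
  (0,1): δ = 163.47°  ·
  (0,2): δ = 142.28°  ·
  (0,3): δ = 77.80°  ·
  (0,4): δ = 3.66°  ✓
  (0,5): δ = 32.61°  ✓
  (0,6): δ = 129.45°  ·
  (1,2): δ = 158.80°  ·
  (1,3): δ = 94.33°  ·
  (1,4): δ = 20.19°  ✓
  (1,5): δ = 16.08°  ✓
  (1,6): δ = 112.92°  ·
  (2,3): δ = 115.53°  ·
  (2,4): δ = 41.39°  ·
  (2,5): δ = 5.12°  ✓
  (2,6): δ = 91.73°  ·
  (3,4): δ = 105.86°  ·
  (3,5): δ = 69.59°  ·
  (3,6): δ = 27.26°  ✓
  (4,5): δ = 143.73°  ·
  (4,6): δ = 46.89°  ·
  (5,6): δ = 83.16°  ·
antipodal pairs: 6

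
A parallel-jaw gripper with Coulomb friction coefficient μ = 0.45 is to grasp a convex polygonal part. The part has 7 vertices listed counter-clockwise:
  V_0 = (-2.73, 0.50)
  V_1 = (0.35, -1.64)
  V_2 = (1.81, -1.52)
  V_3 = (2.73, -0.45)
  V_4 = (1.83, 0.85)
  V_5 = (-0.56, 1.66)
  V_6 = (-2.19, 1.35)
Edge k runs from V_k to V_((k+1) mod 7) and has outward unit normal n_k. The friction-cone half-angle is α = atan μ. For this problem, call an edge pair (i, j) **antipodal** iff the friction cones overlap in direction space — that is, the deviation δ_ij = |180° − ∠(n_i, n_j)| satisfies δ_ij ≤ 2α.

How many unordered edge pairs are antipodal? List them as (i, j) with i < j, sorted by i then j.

count = 7; pairs: (0,3), (0,4), (0,5), (1,4), (1,5), (2,5), (2,6)

α = atan 0.45 = 24.23°;  2α = 48.46°
n_0 = (-0.5706, -0.8212)
n_1 = (+0.0819, -0.9966)
n_2 = (+0.7583, -0.6520)
n_3 = (+0.8222, +0.5692)
n_4 = (+0.3210, +0.9471)
n_5 = (-0.1868, +0.9824)
n_6 = (-0.8441, +0.5362)
  (0,1): δ = 140.51°  ·
  (0,2): δ = 95.90°  ·
  (0,3): δ = 20.51°  ✓
  (0,4): δ = 16.07°  ✓
  (0,5): δ = 45.56°  ✓
  (0,6): δ = 92.36°  ·
  (1,2): δ = 135.39°  ·
  (1,3): δ = 60.00°  ·
  (1,4): δ = 23.42°  ✓
  (1,5): δ = 6.07°  ✓
  (1,6): δ = 52.87°  ·
  (2,3): δ = 104.62°  ·
  (2,4): δ = 68.03°  ·
  (2,5): δ = 38.54°  ✓
  (2,6): δ = 8.26°  ✓
  (3,4): δ = 143.42°  ·
  (3,5): δ = 113.93°  ·
  (3,6): δ = 67.12°  ·
  (4,5): δ = 150.51°  ·
  (4,6): δ = 103.71°  ·
  (5,6): δ = 133.20°  ·
antipodal pairs: 7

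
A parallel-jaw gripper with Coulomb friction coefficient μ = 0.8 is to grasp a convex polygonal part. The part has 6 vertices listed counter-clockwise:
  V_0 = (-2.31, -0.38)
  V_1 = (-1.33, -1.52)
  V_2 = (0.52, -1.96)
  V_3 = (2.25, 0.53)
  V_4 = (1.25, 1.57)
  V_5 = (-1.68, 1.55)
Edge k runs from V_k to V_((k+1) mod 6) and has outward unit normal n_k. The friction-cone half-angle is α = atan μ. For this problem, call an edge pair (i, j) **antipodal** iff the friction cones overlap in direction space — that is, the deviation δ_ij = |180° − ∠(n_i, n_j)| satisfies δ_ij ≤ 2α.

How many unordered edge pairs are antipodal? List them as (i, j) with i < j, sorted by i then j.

count = 8; pairs: (0,2), (0,3), (0,4), (1,3), (1,4), (2,4), (2,5), (3,5)

α = atan 0.8 = 38.66°;  2α = 77.32°
n_0 = (-0.7583, -0.6519)
n_1 = (-0.2314, -0.9729)
n_2 = (+0.8212, -0.5706)
n_3 = (+0.7208, +0.6931)
n_4 = (-0.0068, +1.0000)
n_5 = (-0.9506, +0.3103)
  (0,1): δ = 144.06°  ·
  (0,2): δ = 75.47°  ✓
  (0,3): δ = 3.19°  ✓
  (0,4): δ = 49.71°  ✓
  (0,5): δ = 121.24°  ·
  (1,2): δ = 111.41°  ·
  (1,3): δ = 32.74°  ✓
  (1,4): δ = 13.77°  ✓
  (1,5): δ = 85.30°  ·
  (2,3): δ = 101.33°  ·
  (2,4): δ = 54.82°  ✓
  (2,5): δ = 16.71°  ✓
  (3,4): δ = 133.49°  ·
  (3,5): δ = 61.95°  ✓
  (4,5): δ = 108.47°  ·
antipodal pairs: 8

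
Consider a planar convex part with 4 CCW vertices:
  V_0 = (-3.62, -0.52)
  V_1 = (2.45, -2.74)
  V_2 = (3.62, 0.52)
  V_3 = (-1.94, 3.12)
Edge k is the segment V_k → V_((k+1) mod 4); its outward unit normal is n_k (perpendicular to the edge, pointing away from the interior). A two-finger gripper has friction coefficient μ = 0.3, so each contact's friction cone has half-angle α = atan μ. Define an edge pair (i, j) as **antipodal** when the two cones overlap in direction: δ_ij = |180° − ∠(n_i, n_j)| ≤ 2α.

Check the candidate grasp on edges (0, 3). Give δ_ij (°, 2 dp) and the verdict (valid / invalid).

δ = 85.31°, invalid

α = atan 0.3 = 16.70°;  2α = 33.40°
edge 0: e_0 = (+6.07, -2.22);  n_0 = (-0.3435, -0.9392)
edge 3: e_3 = (-1.68, -3.64);  n_3 = (-0.9080, +0.4191)
∠(n_0, n_3) = 94.69°
δ = |180° − 94.69°| = 85.31°
85.31° > 2α = 33.40°  →  invalid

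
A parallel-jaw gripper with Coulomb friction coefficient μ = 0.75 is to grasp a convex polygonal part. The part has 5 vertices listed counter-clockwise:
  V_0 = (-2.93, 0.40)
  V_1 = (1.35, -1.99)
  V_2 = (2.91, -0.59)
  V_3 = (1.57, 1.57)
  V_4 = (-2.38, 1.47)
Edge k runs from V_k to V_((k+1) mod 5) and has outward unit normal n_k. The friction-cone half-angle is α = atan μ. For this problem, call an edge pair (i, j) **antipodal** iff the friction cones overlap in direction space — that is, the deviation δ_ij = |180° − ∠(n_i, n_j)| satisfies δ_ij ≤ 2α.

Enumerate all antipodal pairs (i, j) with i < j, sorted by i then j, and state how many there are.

α = atan 0.75 = 36.87°;  2α = 73.74°
n_0 = (-0.4875, -0.8731)
n_1 = (+0.6679, -0.7442)
n_2 = (+0.8498, +0.5272)
n_3 = (-0.0253, +0.9997)
n_4 = (-0.8894, +0.4572)
  (0,1): δ = 108.91°  ·
  (0,2): δ = 29.01°  ✓
  (0,3): δ = 30.63°  ✓
  (0,4): δ = 91.98°  ·
  (1,2): δ = 100.09°  ·
  (1,3): δ = 40.46°  ✓
  (1,4): δ = 20.89°  ✓
  (2,3): δ = 120.36°  ·
  (2,4): δ = 59.02°  ✓
  (3,4): δ = 118.65°  ·
antipodal pairs: 5

count = 5; pairs: (0,2), (0,3), (1,3), (1,4), (2,4)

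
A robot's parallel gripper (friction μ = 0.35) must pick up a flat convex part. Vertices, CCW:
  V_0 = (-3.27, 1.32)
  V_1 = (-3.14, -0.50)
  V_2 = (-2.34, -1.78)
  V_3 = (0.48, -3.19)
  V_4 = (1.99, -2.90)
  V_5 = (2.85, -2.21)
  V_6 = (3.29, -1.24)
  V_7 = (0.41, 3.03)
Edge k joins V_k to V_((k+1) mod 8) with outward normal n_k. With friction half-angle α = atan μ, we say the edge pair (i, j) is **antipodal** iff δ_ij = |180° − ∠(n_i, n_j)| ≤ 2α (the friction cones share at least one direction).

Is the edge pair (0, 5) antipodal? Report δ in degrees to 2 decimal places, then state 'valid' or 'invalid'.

α = atan 0.35 = 19.29°;  2α = 38.58°
edge 0: e_0 = (+0.13, -1.82);  n_0 = (-0.9975, -0.0712)
edge 5: e_5 = (+0.44, +0.97);  n_5 = (+0.9107, -0.4131)
∠(n_0, n_5) = 151.51°
δ = |180° − 151.51°| = 28.49°
28.49° ≤ 2α = 38.58°  →  valid

δ = 28.49°, valid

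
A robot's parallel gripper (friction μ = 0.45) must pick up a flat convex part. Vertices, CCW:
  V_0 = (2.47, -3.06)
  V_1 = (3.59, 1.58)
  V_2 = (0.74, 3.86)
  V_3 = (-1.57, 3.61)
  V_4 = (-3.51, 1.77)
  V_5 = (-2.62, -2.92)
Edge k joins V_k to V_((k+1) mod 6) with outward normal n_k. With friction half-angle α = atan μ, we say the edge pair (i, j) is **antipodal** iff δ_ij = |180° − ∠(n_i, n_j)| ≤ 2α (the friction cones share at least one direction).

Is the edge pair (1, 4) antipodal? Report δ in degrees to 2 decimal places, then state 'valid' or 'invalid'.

δ = 40.60°, valid

α = atan 0.45 = 24.23°;  2α = 48.46°
edge 1: e_1 = (-2.85, +2.28);  n_1 = (+0.6247, +0.7809)
edge 4: e_4 = (+0.89, -4.69);  n_4 = (-0.9825, -0.1864)
∠(n_1, n_4) = 139.40°
δ = |180° − 139.40°| = 40.60°
40.60° ≤ 2α = 48.46°  →  valid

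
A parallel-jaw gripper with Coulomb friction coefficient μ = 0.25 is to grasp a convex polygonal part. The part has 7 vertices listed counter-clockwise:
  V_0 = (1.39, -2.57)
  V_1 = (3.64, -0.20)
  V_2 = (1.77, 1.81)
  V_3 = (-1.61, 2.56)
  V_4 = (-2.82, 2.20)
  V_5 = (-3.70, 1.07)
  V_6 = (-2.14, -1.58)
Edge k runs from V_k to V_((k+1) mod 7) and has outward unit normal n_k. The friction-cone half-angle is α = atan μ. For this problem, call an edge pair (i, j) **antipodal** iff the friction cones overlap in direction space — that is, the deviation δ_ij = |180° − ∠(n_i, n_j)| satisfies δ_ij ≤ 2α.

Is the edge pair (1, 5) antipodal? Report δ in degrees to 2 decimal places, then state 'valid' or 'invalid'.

δ = 12.45°, valid

α = atan 0.25 = 14.04°;  2α = 28.07°
edge 1: e_1 = (-1.87, +2.01);  n_1 = (+0.7321, +0.6811)
edge 5: e_5 = (+1.56, -2.65);  n_5 = (-0.8618, -0.5073)
∠(n_1, n_5) = 167.55°
δ = |180° − 167.55°| = 12.45°
12.45° ≤ 2α = 28.07°  →  valid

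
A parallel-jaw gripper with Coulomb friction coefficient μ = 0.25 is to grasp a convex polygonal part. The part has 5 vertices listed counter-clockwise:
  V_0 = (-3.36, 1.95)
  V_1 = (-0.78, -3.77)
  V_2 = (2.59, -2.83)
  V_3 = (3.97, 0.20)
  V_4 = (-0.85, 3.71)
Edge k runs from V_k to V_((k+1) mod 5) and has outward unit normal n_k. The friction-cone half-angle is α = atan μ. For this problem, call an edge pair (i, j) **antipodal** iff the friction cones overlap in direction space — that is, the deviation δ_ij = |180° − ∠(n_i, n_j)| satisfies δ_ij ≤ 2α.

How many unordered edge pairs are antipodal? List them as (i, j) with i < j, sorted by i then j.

α = atan 0.25 = 14.04°;  2α = 28.07°
n_0 = (-0.9116, -0.4112)
n_1 = (+0.2687, -0.9632)
n_2 = (+0.9101, -0.4145)
n_3 = (+0.5887, +0.8084)
n_4 = (-0.5741, +0.8188)
  (0,1): δ = 98.69°  ·
  (0,2): δ = 48.76°  ·
  (0,3): δ = 29.66°  ·
  (0,4): δ = 100.76°  ·
  (1,2): δ = 130.07°  ·
  (1,3): δ = 51.65°  ·
  (1,4): δ = 19.45°  ✓
  (2,3): δ = 101.58°  ·
  (2,4): δ = 30.48°  ·
  (3,4): δ = 108.90°  ·
antipodal pairs: 1

count = 1; pairs: (1,4)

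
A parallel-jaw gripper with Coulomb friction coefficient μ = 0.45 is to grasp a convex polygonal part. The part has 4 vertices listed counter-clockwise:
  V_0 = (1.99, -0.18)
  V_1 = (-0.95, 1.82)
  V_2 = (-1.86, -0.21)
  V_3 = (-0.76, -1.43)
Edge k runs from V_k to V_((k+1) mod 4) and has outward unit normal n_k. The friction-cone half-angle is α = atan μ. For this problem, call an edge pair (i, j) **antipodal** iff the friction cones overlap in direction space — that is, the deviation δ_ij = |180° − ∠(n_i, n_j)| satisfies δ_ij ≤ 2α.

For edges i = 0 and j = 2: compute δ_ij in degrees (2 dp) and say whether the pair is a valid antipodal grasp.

α = atan 0.45 = 24.23°;  2α = 48.46°
edge 0: e_0 = (-2.94, +2.00);  n_0 = (+0.5625, +0.8268)
edge 2: e_2 = (+1.10, -1.22);  n_2 = (-0.7427, -0.6696)
∠(n_0, n_2) = 166.27°
δ = |180° − 166.27°| = 13.73°
13.73° ≤ 2α = 48.46°  →  valid

δ = 13.73°, valid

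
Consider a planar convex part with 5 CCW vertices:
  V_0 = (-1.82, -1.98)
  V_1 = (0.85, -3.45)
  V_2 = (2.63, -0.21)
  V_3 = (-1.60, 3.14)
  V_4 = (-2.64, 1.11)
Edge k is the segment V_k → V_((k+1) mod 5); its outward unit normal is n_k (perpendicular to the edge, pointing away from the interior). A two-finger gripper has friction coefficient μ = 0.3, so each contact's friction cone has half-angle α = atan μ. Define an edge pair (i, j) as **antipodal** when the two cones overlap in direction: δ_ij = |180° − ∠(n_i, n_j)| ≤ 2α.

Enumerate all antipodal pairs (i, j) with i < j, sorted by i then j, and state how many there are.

count = 2; pairs: (0,2), (1,3)

α = atan 0.3 = 16.70°;  2α = 33.40°
n_0 = (-0.4823, -0.8760)
n_1 = (+0.8764, -0.4815)
n_2 = (+0.6208, +0.7839)
n_3 = (-0.8900, +0.4560)
n_4 = (-0.9665, -0.2565)
  (0,1): δ = 89.95°  ·
  (0,2): δ = 9.54°  ✓
  (0,3): δ = 91.71°  ·
  (0,4): δ = 133.70°  ·
  (1,2): δ = 99.59°  ·
  (1,3): δ = 1.66°  ✓
  (1,4): δ = 43.65°  ·
  (2,3): δ = 78.75°  ·
  (2,4): δ = 36.76°  ·
  (3,4): δ = 138.01°  ·
antipodal pairs: 2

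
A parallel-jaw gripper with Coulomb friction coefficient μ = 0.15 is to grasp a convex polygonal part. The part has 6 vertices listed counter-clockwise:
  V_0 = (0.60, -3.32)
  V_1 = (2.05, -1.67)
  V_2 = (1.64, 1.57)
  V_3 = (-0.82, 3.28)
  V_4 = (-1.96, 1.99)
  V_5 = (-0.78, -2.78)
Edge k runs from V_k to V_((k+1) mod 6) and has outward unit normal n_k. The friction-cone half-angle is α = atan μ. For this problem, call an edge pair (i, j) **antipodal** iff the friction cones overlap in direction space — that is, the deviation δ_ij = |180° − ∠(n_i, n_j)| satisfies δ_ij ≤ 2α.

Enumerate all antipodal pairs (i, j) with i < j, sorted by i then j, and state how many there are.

α = atan 0.15 = 8.53°;  2α = 17.06°
n_0 = (+0.7512, -0.6601)
n_1 = (+0.9921, +0.1255)
n_2 = (+0.5708, +0.8211)
n_3 = (-0.7493, +0.6622)
n_4 = (-0.9707, -0.2401)
n_5 = (-0.3644, -0.9312)
  (0,1): δ = 131.48°  ·
  (0,2): δ = 83.50°  ·
  (0,3): δ = 0.16°  ✓
  (0,4): δ = 55.20°  ·
  (0,5): δ = 109.94°  ·
  (1,2): δ = 132.02°  ·
  (1,3): δ = 48.68°  ·
  (1,4): δ = 6.68°  ✓
  (1,5): δ = 61.42°  ·
  (2,3): δ = 96.66°  ·
  (2,4): δ = 41.30°  ·
  (2,5): δ = 13.43°  ✓
  (3,4): δ = 124.64°  ·
  (3,5): δ = 69.90°  ·
  (4,5): δ = 125.27°  ·
antipodal pairs: 3

count = 3; pairs: (0,3), (1,4), (2,5)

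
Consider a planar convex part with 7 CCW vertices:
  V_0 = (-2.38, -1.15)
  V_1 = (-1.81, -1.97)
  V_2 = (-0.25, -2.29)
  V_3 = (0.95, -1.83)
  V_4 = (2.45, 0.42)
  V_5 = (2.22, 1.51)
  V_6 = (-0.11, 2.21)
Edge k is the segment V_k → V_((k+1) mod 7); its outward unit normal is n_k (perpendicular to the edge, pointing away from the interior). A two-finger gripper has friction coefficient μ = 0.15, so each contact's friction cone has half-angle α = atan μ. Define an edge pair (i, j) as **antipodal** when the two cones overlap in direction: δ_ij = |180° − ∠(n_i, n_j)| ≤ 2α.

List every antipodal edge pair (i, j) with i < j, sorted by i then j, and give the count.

count = 2; pairs: (1,5), (3,6)

α = atan 0.15 = 8.53°;  2α = 17.06°
n_0 = (-0.8211, -0.5708)
n_1 = (-0.2009, -0.9796)
n_2 = (+0.3579, -0.9337)
n_3 = (+0.8321, -0.5547)
n_4 = (+0.9785, +0.2065)
n_5 = (+0.2877, +0.9577)
n_6 = (-0.8286, +0.5598)
  (0,1): δ = 136.40°  ·
  (0,2): δ = 103.83°  ·
  (0,3): δ = 68.49°  ·
  (0,4): δ = 22.89°  ·
  (0,5): δ = 38.47°  ·
  (0,6): δ = 111.15°  ·
  (1,2): δ = 147.43°  ·
  (1,3): δ = 112.10°  ·
  (1,4): δ = 66.49°  ·
  (1,5): δ = 5.13°  ✓
  (1,6): δ = 67.55°  ·
  (2,3): δ = 144.66°  ·
  (2,4): δ = 99.06°  ·
  (2,5): δ = 37.70°  ·
  (2,6): δ = 34.98°  ·
  (3,4): δ = 134.39°  ·
  (3,5): δ = 73.03°  ·
  (3,6): δ = 0.35°  ✓
  (4,5): δ = 118.64°  ·
  (4,6): δ = 45.96°  ·
  (5,6): δ = 107.32°  ·
antipodal pairs: 2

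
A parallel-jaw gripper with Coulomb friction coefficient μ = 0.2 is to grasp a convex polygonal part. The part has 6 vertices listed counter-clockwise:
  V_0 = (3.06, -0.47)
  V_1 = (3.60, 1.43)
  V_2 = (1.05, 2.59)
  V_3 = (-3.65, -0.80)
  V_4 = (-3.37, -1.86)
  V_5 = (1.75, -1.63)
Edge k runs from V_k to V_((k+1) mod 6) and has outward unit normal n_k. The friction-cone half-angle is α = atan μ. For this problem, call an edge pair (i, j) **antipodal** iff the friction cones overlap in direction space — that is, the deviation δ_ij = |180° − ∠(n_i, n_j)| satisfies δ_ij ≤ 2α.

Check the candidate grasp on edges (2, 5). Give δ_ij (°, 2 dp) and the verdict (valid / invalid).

α = atan 0.2 = 11.31°;  2α = 22.62°
edge 2: e_2 = (-4.70, -3.39);  n_2 = (-0.5850, +0.8110)
edge 5: e_5 = (+1.31, +1.16);  n_5 = (+0.6629, -0.7487)
∠(n_2, n_5) = 174.28°
δ = |180° − 174.28°| = 5.72°
5.72° ≤ 2α = 22.62°  →  valid

δ = 5.72°, valid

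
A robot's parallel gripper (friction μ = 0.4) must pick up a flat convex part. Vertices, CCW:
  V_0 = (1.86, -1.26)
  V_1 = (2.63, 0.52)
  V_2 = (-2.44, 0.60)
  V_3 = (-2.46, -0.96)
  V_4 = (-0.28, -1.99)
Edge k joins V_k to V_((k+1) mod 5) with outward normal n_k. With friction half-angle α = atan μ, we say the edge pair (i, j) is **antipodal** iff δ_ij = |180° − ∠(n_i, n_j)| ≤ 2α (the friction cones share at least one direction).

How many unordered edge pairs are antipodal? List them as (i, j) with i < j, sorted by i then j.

α = atan 0.4 = 21.80°;  2α = 43.60°
n_0 = (+0.9178, -0.3970)
n_1 = (+0.0158, +0.9999)
n_2 = (-0.9999, +0.0128)
n_3 = (-0.4272, -0.9042)
n_4 = (+0.3229, -0.9464)
  (0,1): δ = 67.51°  ·
  (0,2): δ = 22.66°  ✓
  (0,3): δ = 88.10°  ·
  (0,4): δ = 132.23°  ·
  (1,2): δ = 89.83°  ·
  (1,3): δ = 24.39°  ✓
  (1,4): δ = 19.74°  ✓
  (2,3): δ = 114.56°  ·
  (2,4): δ = 70.43°  ·
  (3,4): δ = 135.87°  ·
antipodal pairs: 3

count = 3; pairs: (0,2), (1,3), (1,4)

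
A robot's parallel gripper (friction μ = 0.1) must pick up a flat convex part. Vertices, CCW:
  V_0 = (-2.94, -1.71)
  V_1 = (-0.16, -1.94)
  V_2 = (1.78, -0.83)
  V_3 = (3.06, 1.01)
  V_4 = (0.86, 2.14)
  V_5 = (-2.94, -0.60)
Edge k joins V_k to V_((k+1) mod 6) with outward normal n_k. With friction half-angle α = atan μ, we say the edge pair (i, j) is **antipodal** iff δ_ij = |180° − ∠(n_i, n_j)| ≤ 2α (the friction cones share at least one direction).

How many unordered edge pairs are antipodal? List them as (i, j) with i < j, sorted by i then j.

α = atan 0.1 = 5.71°;  2α = 11.42°
n_0 = (-0.0825, -0.9966)
n_1 = (+0.4966, -0.8680)
n_2 = (+0.8209, -0.5711)
n_3 = (+0.4569, +0.8895)
n_4 = (-0.5849, +0.8111)
n_5 = (-1.0000, -0.0000)
  (0,1): δ = 145.49°  ·
  (0,2): δ = 120.09°  ·
  (0,3): δ = 22.46°  ·
  (0,4): δ = 40.52°  ·
  (0,5): δ = 94.73°  ·
  (1,2): δ = 154.60°  ·
  (1,3): δ = 56.96°  ·
  (1,4): δ = 6.02°  ✓
  (1,5): δ = 60.22°  ·
  (2,3): δ = 82.36°  ·
  (2,4): δ = 19.38°  ·
  (2,5): δ = 34.82°  ·
  (3,4): δ = 117.02°  ·
  (3,5): δ = 62.81°  ·
  (4,5): δ = 125.79°  ·
antipodal pairs: 1

count = 1; pairs: (1,4)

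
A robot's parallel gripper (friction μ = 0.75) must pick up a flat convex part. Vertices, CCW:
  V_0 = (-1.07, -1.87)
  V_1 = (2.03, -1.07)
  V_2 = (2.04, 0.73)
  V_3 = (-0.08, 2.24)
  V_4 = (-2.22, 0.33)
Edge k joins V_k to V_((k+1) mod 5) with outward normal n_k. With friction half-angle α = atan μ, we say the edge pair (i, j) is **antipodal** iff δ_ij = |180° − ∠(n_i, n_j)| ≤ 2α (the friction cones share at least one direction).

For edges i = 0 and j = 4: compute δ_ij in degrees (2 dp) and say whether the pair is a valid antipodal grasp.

α = atan 0.75 = 36.87°;  2α = 73.74°
edge 0: e_0 = (+3.10, +0.80);  n_0 = (+0.2499, -0.9683)
edge 4: e_4 = (+1.15, -2.20);  n_4 = (-0.8862, -0.4633)
∠(n_0, n_4) = 76.87°
δ = |180° − 76.87°| = 103.13°
103.13° > 2α = 73.74°  →  invalid

δ = 103.13°, invalid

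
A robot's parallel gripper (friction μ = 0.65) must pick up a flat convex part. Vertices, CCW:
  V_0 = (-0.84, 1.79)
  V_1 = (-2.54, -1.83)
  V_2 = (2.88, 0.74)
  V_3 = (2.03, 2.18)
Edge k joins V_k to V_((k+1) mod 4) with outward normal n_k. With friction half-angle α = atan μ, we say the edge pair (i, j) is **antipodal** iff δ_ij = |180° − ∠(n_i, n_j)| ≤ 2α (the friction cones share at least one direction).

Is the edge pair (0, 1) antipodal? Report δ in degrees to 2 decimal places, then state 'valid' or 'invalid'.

α = atan 0.65 = 33.02°;  2α = 66.05°
edge 0: e_0 = (-1.70, -3.62);  n_0 = (-0.9052, +0.4251)
edge 1: e_1 = (+5.42, +2.57);  n_1 = (+0.4284, -0.9036)
∠(n_0, n_1) = 140.52°
δ = |180° − 140.52°| = 39.48°
39.48° ≤ 2α = 66.05°  →  valid

δ = 39.48°, valid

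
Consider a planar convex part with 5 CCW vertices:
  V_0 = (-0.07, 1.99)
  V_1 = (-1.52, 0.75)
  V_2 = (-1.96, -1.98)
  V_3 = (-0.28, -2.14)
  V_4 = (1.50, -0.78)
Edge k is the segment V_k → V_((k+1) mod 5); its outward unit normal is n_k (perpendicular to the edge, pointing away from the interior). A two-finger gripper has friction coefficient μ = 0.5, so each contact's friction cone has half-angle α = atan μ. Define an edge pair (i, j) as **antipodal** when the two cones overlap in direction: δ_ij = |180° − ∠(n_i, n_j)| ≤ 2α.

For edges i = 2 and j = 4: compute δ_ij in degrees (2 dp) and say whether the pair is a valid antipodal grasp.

α = atan 0.5 = 26.57°;  2α = 53.13°
edge 2: e_2 = (+1.68, -0.16);  n_2 = (-0.0948, -0.9955)
edge 4: e_4 = (-1.57, +2.77);  n_4 = (+0.8700, +0.4931)
∠(n_2, n_4) = 124.98°
δ = |180° − 124.98°| = 55.02°
55.02° > 2α = 53.13°  →  invalid

δ = 55.02°, invalid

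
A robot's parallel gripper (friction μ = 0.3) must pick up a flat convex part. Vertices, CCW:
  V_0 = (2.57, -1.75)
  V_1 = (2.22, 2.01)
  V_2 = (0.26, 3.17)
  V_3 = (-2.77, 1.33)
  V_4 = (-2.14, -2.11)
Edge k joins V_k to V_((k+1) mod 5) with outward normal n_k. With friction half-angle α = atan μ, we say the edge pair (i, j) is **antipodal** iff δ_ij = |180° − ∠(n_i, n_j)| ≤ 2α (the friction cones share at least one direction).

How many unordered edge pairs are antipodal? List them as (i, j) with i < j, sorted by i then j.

count = 2; pairs: (0,3), (2,4)

α = atan 0.3 = 16.70°;  2α = 33.40°
n_0 = (+0.9957, +0.0927)
n_1 = (+0.5093, +0.8606)
n_2 = (-0.5191, +0.8547)
n_3 = (-0.9836, -0.1801)
n_4 = (+0.0762, -0.9971)
  (0,1): δ = 125.94°  ·
  (0,2): δ = 64.05°  ·
  (0,3): δ = 5.06°  ✓
  (0,4): δ = 89.05°  ·
  (1,2): δ = 118.11°  ·
  (1,3): δ = 49.00°  ·
  (1,4): δ = 34.99°  ·
  (2,3): δ = 110.89°  ·
  (2,4): δ = 26.90°  ✓
  (3,4): δ = 96.01°  ·
antipodal pairs: 2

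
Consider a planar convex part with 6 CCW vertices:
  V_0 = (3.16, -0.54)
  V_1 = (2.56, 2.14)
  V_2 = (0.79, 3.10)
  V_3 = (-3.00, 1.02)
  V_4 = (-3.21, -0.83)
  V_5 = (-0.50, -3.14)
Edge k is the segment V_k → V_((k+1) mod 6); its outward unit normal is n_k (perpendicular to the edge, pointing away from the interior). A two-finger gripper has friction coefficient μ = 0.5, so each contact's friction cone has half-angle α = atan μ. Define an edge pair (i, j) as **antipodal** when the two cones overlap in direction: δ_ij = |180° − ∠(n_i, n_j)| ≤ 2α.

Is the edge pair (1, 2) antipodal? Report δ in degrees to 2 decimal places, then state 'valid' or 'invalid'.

α = atan 0.5 = 26.57°;  2α = 53.13°
edge 1: e_1 = (-1.77, +0.96);  n_1 = (+0.4768, +0.8790)
edge 2: e_2 = (-3.79, -2.08);  n_2 = (-0.4811, +0.8767)
∠(n_1, n_2) = 57.23°
δ = |180° − 57.23°| = 122.77°
122.77° > 2α = 53.13°  →  invalid

δ = 122.77°, invalid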